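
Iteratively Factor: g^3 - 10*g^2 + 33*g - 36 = (g - 4)*(g^2 - 6*g + 9) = (g - 4)*(g - 3)*(g - 3)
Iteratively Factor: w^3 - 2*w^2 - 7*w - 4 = (w - 4)*(w^2 + 2*w + 1) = (w - 4)*(w + 1)*(w + 1)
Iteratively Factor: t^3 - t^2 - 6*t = (t)*(t^2 - t - 6) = t*(t - 3)*(t + 2)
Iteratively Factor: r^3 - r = (r - 1)*(r^2 + r) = r*(r - 1)*(r + 1)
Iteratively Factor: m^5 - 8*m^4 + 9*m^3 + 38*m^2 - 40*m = (m - 4)*(m^4 - 4*m^3 - 7*m^2 + 10*m) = (m - 5)*(m - 4)*(m^3 + m^2 - 2*m) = m*(m - 5)*(m - 4)*(m^2 + m - 2) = m*(m - 5)*(m - 4)*(m - 1)*(m + 2)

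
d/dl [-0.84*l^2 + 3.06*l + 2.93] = 3.06 - 1.68*l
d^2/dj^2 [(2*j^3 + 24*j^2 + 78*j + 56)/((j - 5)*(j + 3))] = 8*(41*j^3 + 357*j^2 + 1131*j + 1031)/(j^6 - 6*j^5 - 33*j^4 + 172*j^3 + 495*j^2 - 1350*j - 3375)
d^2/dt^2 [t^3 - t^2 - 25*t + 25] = 6*t - 2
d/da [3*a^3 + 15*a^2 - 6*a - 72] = 9*a^2 + 30*a - 6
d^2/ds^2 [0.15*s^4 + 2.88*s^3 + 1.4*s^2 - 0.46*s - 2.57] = 1.8*s^2 + 17.28*s + 2.8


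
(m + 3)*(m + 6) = m^2 + 9*m + 18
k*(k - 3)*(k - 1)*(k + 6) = k^4 + 2*k^3 - 21*k^2 + 18*k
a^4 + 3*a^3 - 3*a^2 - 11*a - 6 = (a - 2)*(a + 1)^2*(a + 3)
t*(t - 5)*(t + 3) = t^3 - 2*t^2 - 15*t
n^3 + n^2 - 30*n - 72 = (n - 6)*(n + 3)*(n + 4)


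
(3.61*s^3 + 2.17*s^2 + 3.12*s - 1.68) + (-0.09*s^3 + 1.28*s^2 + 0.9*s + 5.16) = 3.52*s^3 + 3.45*s^2 + 4.02*s + 3.48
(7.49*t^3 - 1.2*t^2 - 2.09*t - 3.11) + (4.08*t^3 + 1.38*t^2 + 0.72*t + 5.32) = 11.57*t^3 + 0.18*t^2 - 1.37*t + 2.21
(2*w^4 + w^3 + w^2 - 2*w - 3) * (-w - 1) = -2*w^5 - 3*w^4 - 2*w^3 + w^2 + 5*w + 3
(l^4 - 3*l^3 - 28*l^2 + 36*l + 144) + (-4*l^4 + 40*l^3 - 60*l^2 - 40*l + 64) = -3*l^4 + 37*l^3 - 88*l^2 - 4*l + 208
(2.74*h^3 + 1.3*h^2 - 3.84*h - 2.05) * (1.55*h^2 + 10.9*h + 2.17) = 4.247*h^5 + 31.881*h^4 + 14.1638*h^3 - 42.2125*h^2 - 30.6778*h - 4.4485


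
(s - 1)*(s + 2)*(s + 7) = s^3 + 8*s^2 + 5*s - 14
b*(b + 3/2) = b^2 + 3*b/2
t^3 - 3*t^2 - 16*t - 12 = (t - 6)*(t + 1)*(t + 2)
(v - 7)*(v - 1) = v^2 - 8*v + 7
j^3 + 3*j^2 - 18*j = j*(j - 3)*(j + 6)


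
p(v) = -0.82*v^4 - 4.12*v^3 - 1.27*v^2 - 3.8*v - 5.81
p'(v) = -3.28*v^3 - 12.36*v^2 - 2.54*v - 3.8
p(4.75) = -911.50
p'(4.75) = -646.26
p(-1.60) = 8.52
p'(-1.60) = -17.94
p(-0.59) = -3.26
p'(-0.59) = -5.93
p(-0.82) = -1.65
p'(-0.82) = -8.22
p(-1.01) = 0.12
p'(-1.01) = -10.46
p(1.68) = -41.85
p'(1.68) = -58.50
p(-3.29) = 43.59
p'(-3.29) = -12.42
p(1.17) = -20.13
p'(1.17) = -28.94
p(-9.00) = -2451.02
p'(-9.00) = 1409.02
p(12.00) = -24357.17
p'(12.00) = -7481.96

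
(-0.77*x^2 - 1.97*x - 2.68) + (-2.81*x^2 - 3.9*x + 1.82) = -3.58*x^2 - 5.87*x - 0.86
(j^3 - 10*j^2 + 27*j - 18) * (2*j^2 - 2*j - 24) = 2*j^5 - 22*j^4 + 50*j^3 + 150*j^2 - 612*j + 432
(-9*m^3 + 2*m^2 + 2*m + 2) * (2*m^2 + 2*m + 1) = -18*m^5 - 14*m^4 - m^3 + 10*m^2 + 6*m + 2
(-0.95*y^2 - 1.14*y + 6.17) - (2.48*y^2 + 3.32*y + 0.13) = -3.43*y^2 - 4.46*y + 6.04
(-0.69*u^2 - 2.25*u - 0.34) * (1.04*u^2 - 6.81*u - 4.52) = -0.7176*u^4 + 2.3589*u^3 + 18.0877*u^2 + 12.4854*u + 1.5368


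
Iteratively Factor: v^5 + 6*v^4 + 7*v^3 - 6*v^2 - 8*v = (v + 1)*(v^4 + 5*v^3 + 2*v^2 - 8*v) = (v + 1)*(v + 4)*(v^3 + v^2 - 2*v) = (v + 1)*(v + 2)*(v + 4)*(v^2 - v) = (v - 1)*(v + 1)*(v + 2)*(v + 4)*(v)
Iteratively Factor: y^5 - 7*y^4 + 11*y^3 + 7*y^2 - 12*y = (y + 1)*(y^4 - 8*y^3 + 19*y^2 - 12*y) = (y - 1)*(y + 1)*(y^3 - 7*y^2 + 12*y) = y*(y - 1)*(y + 1)*(y^2 - 7*y + 12) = y*(y - 4)*(y - 1)*(y + 1)*(y - 3)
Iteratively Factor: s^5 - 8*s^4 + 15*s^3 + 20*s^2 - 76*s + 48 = (s - 2)*(s^4 - 6*s^3 + 3*s^2 + 26*s - 24) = (s - 2)*(s + 2)*(s^3 - 8*s^2 + 19*s - 12) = (s - 3)*(s - 2)*(s + 2)*(s^2 - 5*s + 4) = (s - 4)*(s - 3)*(s - 2)*(s + 2)*(s - 1)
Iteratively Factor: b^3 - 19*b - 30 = (b - 5)*(b^2 + 5*b + 6) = (b - 5)*(b + 2)*(b + 3)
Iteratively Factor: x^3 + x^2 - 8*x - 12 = (x - 3)*(x^2 + 4*x + 4) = (x - 3)*(x + 2)*(x + 2)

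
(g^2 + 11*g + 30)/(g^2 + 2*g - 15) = (g + 6)/(g - 3)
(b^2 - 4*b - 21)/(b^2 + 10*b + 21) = (b - 7)/(b + 7)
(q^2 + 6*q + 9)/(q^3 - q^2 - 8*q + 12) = (q + 3)/(q^2 - 4*q + 4)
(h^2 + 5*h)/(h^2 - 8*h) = (h + 5)/(h - 8)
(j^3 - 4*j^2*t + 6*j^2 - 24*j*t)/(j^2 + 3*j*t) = (j^2 - 4*j*t + 6*j - 24*t)/(j + 3*t)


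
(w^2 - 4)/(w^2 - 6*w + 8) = (w + 2)/(w - 4)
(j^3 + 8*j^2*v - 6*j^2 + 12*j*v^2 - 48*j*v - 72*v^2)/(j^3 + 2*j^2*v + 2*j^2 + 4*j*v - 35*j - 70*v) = (j^2 + 6*j*v - 6*j - 36*v)/(j^2 + 2*j - 35)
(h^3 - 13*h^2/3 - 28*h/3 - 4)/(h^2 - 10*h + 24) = (3*h^2 + 5*h + 2)/(3*(h - 4))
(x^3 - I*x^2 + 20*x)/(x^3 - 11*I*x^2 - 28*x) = (-x^2 + I*x - 20)/(-x^2 + 11*I*x + 28)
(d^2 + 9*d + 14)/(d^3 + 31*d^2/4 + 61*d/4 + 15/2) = 4*(d + 7)/(4*d^2 + 23*d + 15)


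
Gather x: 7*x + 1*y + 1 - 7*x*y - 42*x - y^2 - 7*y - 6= x*(-7*y - 35) - y^2 - 6*y - 5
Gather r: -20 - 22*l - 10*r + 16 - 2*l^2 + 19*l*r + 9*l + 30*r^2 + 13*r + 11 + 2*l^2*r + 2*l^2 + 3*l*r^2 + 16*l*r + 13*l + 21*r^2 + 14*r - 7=r^2*(3*l + 51) + r*(2*l^2 + 35*l + 17)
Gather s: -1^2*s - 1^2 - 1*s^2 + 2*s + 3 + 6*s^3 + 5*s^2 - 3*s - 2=6*s^3 + 4*s^2 - 2*s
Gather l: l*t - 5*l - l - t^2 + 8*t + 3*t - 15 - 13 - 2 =l*(t - 6) - t^2 + 11*t - 30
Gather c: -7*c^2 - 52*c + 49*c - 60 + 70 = -7*c^2 - 3*c + 10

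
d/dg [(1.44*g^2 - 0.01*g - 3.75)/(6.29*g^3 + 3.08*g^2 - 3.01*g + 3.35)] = (-9.0576*g^4 + 0.1258*g^3 + 66.4589*g^2 + 32.748*g - 11.321)/(39.5641*g^6 + 38.7464*g^5 - 28.3794*g^4 + 23.6014*g^3 + 29.6961*g^2 - 20.167*g + 11.2225)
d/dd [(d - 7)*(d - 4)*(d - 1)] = 3*d^2 - 24*d + 39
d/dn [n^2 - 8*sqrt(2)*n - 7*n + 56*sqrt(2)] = 2*n - 8*sqrt(2) - 7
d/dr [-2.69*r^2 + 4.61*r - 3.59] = 4.61 - 5.38*r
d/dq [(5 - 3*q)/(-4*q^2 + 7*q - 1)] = 4*(-3*q^2 + 10*q - 8)/(16*q^4 - 56*q^3 + 57*q^2 - 14*q + 1)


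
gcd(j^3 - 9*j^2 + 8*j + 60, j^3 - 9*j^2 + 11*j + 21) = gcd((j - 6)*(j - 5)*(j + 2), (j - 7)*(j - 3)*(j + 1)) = 1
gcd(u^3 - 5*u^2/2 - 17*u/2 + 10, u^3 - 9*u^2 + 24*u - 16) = u^2 - 5*u + 4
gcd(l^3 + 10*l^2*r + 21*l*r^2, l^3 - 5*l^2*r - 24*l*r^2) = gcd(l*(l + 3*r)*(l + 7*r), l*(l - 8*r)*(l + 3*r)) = l^2 + 3*l*r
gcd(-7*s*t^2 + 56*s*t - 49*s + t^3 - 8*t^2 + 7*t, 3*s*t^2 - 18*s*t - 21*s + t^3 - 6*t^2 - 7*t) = t - 7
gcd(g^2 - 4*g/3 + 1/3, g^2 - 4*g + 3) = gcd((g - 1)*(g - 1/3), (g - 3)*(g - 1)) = g - 1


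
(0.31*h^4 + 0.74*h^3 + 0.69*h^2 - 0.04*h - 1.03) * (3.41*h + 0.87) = 1.0571*h^5 + 2.7931*h^4 + 2.9967*h^3 + 0.4639*h^2 - 3.5471*h - 0.8961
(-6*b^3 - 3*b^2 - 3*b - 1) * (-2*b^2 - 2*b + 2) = 12*b^5 + 18*b^4 + 2*b^2 - 4*b - 2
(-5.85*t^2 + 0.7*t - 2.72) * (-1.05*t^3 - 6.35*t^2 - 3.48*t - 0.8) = 6.1425*t^5 + 36.4125*t^4 + 18.769*t^3 + 19.516*t^2 + 8.9056*t + 2.176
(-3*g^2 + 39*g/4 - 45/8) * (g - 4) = -3*g^3 + 87*g^2/4 - 357*g/8 + 45/2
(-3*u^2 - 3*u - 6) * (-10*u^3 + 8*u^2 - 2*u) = 30*u^5 + 6*u^4 + 42*u^3 - 42*u^2 + 12*u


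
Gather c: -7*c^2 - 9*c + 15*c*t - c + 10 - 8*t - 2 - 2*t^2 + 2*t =-7*c^2 + c*(15*t - 10) - 2*t^2 - 6*t + 8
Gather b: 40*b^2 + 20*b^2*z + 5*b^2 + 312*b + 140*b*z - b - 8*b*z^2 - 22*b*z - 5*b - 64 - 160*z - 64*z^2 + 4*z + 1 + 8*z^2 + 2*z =b^2*(20*z + 45) + b*(-8*z^2 + 118*z + 306) - 56*z^2 - 154*z - 63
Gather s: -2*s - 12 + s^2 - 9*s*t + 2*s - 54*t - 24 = s^2 - 9*s*t - 54*t - 36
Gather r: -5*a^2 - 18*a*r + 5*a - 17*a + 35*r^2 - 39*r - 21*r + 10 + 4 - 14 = -5*a^2 - 12*a + 35*r^2 + r*(-18*a - 60)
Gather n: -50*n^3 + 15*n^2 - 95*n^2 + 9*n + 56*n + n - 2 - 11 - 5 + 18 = -50*n^3 - 80*n^2 + 66*n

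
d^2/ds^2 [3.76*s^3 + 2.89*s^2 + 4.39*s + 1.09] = 22.56*s + 5.78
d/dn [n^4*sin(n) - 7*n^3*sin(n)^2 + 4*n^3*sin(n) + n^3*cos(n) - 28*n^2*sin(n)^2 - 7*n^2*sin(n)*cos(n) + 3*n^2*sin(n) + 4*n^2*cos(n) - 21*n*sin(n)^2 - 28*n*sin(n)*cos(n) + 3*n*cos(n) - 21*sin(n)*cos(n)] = n^4*cos(n) + 3*n^3*sin(n) - 7*n^3*sin(2*n) + 4*n^3*cos(n) + 8*n^2*sin(n) - 28*n^2*sin(2*n) + 6*n^2*cos(n) + 7*n^2*cos(2*n)/2 - 21*n^2/2 + 3*n*sin(n) - 28*n*sin(2*n) + 8*n*cos(n) - 28*n - 14*sin(2*n) + 3*cos(n) - 21*cos(2*n)/2 - 21/2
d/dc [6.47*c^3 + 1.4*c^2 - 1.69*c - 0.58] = 19.41*c^2 + 2.8*c - 1.69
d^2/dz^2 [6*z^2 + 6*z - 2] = 12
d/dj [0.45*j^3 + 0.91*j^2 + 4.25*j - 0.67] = 1.35*j^2 + 1.82*j + 4.25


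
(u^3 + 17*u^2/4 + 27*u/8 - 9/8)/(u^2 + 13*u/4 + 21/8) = (4*u^2 + 11*u - 3)/(4*u + 7)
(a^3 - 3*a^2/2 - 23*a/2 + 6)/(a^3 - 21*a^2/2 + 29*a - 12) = (a + 3)/(a - 6)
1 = 1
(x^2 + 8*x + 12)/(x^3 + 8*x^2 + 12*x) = 1/x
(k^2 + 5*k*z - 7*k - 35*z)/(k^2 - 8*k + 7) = (k + 5*z)/(k - 1)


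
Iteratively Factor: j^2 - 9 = (j - 3)*(j + 3)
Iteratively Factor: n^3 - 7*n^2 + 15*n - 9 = (n - 1)*(n^2 - 6*n + 9) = (n - 3)*(n - 1)*(n - 3)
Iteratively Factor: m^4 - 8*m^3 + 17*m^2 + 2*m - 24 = (m - 2)*(m^3 - 6*m^2 + 5*m + 12) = (m - 3)*(m - 2)*(m^2 - 3*m - 4) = (m - 3)*(m - 2)*(m + 1)*(m - 4)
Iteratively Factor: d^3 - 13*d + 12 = (d - 1)*(d^2 + d - 12) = (d - 3)*(d - 1)*(d + 4)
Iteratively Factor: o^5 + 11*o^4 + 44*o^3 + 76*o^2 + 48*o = (o + 3)*(o^4 + 8*o^3 + 20*o^2 + 16*o) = (o + 2)*(o + 3)*(o^3 + 6*o^2 + 8*o) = (o + 2)*(o + 3)*(o + 4)*(o^2 + 2*o) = (o + 2)^2*(o + 3)*(o + 4)*(o)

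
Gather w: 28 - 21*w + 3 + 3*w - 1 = 30 - 18*w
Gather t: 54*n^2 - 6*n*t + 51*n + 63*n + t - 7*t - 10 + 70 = 54*n^2 + 114*n + t*(-6*n - 6) + 60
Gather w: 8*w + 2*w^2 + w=2*w^2 + 9*w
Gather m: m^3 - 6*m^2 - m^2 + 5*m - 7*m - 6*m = m^3 - 7*m^2 - 8*m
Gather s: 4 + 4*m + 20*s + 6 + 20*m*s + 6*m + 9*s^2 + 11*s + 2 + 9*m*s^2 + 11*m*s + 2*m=12*m + s^2*(9*m + 9) + s*(31*m + 31) + 12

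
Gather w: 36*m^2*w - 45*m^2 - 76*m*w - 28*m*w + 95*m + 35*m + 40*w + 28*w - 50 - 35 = -45*m^2 + 130*m + w*(36*m^2 - 104*m + 68) - 85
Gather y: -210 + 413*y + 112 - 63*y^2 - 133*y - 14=-63*y^2 + 280*y - 112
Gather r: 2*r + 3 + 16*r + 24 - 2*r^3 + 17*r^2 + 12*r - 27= -2*r^3 + 17*r^2 + 30*r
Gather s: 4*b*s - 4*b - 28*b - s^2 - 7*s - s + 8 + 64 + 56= -32*b - s^2 + s*(4*b - 8) + 128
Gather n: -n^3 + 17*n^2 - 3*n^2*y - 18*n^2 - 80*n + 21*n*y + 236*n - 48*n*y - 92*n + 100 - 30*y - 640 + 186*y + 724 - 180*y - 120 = -n^3 + n^2*(-3*y - 1) + n*(64 - 27*y) - 24*y + 64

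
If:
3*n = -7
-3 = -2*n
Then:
No Solution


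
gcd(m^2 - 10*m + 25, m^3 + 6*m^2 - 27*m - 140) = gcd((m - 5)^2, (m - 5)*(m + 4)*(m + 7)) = m - 5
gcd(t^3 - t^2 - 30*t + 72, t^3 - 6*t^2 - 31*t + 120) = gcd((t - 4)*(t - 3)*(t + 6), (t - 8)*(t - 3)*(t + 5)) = t - 3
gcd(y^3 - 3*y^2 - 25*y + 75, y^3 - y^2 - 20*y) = y - 5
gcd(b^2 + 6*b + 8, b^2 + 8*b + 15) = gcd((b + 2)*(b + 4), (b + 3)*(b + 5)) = 1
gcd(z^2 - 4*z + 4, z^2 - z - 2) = z - 2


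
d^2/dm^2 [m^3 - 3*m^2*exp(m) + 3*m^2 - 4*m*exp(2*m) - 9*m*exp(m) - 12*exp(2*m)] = -3*m^2*exp(m) - 16*m*exp(2*m) - 21*m*exp(m) + 6*m - 64*exp(2*m) - 24*exp(m) + 6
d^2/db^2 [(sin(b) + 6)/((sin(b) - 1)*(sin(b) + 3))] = -(sin(b)^4 + 23*sin(b)^3 + 75*sin(b)^2 + 141*sin(b) + 96)/((sin(b) - 1)^2*(sin(b) + 3)^3)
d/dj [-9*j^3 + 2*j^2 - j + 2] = -27*j^2 + 4*j - 1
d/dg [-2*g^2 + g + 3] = 1 - 4*g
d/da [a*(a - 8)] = 2*a - 8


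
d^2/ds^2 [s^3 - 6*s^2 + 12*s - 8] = 6*s - 12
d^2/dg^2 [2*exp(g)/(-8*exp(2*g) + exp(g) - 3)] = 2*(-2*(16*exp(g) - 1)^2*exp(2*g) + (64*exp(g) - 3)*(8*exp(2*g) - exp(g) + 3)*exp(g) - (8*exp(2*g) - exp(g) + 3)^2)*exp(g)/(8*exp(2*g) - exp(g) + 3)^3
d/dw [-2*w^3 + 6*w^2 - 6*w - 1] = -6*w^2 + 12*w - 6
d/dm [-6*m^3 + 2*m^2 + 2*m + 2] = -18*m^2 + 4*m + 2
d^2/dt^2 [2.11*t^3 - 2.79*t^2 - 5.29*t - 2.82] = 12.66*t - 5.58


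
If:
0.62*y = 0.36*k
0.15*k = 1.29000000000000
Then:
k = 8.60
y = 4.99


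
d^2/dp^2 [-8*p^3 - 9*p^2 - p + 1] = -48*p - 18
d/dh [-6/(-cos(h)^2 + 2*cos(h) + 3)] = 12*(cos(h) - 1)*sin(h)/(sin(h)^2 + 2*cos(h) + 2)^2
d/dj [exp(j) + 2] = exp(j)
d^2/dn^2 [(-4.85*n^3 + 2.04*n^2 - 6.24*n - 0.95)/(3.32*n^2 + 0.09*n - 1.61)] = (5.6843418860808e-14*n^5 - 2.8421709430404e-14*n^4 - 190.705666*n^3 + 6.81415800000002*n^2 - 277.257558*n - 1.403854)/(36.594368*n^6 + 2.976048*n^5 - 53.157516*n^4 - 2.885679*n^3 + 25.778193*n^2 + 0.699867*n - 4.173281)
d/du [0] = 0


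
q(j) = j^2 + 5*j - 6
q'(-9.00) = -13.00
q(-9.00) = 30.00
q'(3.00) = 11.00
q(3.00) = 18.00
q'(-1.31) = 2.38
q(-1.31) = -10.83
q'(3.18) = 11.36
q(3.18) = 20.01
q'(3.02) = 11.04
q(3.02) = 18.22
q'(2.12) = 9.24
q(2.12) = 9.09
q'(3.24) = 11.48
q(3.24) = 20.70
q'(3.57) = 12.14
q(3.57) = 24.59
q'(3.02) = 11.04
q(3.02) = 18.22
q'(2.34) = 9.68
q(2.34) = 11.18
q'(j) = 2*j + 5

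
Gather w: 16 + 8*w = 8*w + 16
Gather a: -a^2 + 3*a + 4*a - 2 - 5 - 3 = -a^2 + 7*a - 10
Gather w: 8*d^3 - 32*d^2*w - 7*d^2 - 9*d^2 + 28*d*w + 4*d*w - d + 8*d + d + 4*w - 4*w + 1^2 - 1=8*d^3 - 16*d^2 + 8*d + w*(-32*d^2 + 32*d)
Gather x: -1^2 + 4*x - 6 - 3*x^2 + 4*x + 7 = -3*x^2 + 8*x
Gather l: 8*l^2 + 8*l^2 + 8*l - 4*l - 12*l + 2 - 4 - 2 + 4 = 16*l^2 - 8*l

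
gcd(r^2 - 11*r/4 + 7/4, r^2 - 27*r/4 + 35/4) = r - 7/4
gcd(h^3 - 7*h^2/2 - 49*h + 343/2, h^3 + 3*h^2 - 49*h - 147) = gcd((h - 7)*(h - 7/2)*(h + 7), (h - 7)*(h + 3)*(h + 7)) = h^2 - 49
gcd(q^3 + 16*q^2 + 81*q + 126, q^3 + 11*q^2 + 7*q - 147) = q + 7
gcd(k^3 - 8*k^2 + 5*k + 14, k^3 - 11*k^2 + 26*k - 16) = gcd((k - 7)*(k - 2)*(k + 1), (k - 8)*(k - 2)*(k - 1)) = k - 2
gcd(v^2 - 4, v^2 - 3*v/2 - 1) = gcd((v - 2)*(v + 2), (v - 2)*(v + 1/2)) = v - 2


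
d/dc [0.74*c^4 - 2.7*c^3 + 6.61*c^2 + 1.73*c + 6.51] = 2.96*c^3 - 8.1*c^2 + 13.22*c + 1.73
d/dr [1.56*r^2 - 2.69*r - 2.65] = 3.12*r - 2.69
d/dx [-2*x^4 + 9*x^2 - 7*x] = -8*x^3 + 18*x - 7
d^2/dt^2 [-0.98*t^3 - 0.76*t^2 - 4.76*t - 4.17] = -5.88*t - 1.52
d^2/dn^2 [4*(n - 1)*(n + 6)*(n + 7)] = 24*n + 96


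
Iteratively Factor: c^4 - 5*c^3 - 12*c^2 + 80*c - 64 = (c + 4)*(c^3 - 9*c^2 + 24*c - 16) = (c - 4)*(c + 4)*(c^2 - 5*c + 4) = (c - 4)*(c - 1)*(c + 4)*(c - 4)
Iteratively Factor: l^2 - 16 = (l + 4)*(l - 4)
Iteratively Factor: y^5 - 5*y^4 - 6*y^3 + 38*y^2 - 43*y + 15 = (y - 1)*(y^4 - 4*y^3 - 10*y^2 + 28*y - 15) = (y - 1)^2*(y^3 - 3*y^2 - 13*y + 15) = (y - 5)*(y - 1)^2*(y^2 + 2*y - 3) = (y - 5)*(y - 1)^2*(y + 3)*(y - 1)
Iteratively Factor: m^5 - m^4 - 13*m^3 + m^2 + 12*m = (m + 1)*(m^4 - 2*m^3 - 11*m^2 + 12*m) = (m - 1)*(m + 1)*(m^3 - m^2 - 12*m) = m*(m - 1)*(m + 1)*(m^2 - m - 12) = m*(m - 1)*(m + 1)*(m + 3)*(m - 4)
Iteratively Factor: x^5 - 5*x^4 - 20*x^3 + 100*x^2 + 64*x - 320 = (x - 4)*(x^4 - x^3 - 24*x^2 + 4*x + 80) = (x - 4)*(x + 2)*(x^3 - 3*x^2 - 18*x + 40) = (x - 4)*(x + 2)*(x + 4)*(x^2 - 7*x + 10) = (x - 4)*(x - 2)*(x + 2)*(x + 4)*(x - 5)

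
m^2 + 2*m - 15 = (m - 3)*(m + 5)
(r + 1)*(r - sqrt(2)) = r^2 - sqrt(2)*r + r - sqrt(2)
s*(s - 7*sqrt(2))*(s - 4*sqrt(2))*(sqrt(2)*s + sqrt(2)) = sqrt(2)*s^4 - 22*s^3 + sqrt(2)*s^3 - 22*s^2 + 56*sqrt(2)*s^2 + 56*sqrt(2)*s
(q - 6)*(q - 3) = q^2 - 9*q + 18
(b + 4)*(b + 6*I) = b^2 + 4*b + 6*I*b + 24*I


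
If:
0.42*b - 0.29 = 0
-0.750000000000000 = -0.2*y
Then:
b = 0.69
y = 3.75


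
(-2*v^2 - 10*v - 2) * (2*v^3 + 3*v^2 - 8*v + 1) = -4*v^5 - 26*v^4 - 18*v^3 + 72*v^2 + 6*v - 2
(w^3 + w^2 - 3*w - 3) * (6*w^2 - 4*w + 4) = 6*w^5 + 2*w^4 - 18*w^3 - 2*w^2 - 12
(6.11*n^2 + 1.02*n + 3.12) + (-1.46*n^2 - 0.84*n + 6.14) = 4.65*n^2 + 0.18*n + 9.26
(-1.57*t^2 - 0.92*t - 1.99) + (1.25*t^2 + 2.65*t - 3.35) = -0.32*t^2 + 1.73*t - 5.34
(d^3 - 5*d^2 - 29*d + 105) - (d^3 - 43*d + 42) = -5*d^2 + 14*d + 63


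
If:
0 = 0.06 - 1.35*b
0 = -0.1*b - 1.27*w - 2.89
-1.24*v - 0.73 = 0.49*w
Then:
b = 0.04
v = 0.31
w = -2.28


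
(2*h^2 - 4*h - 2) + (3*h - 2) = 2*h^2 - h - 4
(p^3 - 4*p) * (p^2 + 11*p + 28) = p^5 + 11*p^4 + 24*p^3 - 44*p^2 - 112*p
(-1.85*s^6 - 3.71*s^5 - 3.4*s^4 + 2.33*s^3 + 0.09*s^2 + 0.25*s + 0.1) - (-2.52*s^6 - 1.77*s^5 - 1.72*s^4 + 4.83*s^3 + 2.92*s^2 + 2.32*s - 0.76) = 0.67*s^6 - 1.94*s^5 - 1.68*s^4 - 2.5*s^3 - 2.83*s^2 - 2.07*s + 0.86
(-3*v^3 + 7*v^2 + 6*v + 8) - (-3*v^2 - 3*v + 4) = -3*v^3 + 10*v^2 + 9*v + 4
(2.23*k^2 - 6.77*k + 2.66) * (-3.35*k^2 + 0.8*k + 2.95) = -7.4705*k^4 + 24.4635*k^3 - 7.7485*k^2 - 17.8435*k + 7.847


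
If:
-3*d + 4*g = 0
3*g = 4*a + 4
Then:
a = 3*g/4 - 1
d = 4*g/3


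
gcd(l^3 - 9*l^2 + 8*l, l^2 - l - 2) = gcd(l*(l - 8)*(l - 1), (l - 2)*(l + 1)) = 1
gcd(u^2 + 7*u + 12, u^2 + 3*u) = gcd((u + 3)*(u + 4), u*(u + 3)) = u + 3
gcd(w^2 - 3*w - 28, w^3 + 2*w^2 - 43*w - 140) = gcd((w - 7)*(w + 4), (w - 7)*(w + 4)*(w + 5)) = w^2 - 3*w - 28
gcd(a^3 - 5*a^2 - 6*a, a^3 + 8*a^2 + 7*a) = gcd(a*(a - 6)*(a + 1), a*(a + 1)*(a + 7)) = a^2 + a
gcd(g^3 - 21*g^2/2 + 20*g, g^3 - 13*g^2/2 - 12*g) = g^2 - 8*g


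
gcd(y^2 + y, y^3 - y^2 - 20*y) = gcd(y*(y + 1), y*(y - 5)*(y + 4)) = y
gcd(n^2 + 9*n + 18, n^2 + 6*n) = n + 6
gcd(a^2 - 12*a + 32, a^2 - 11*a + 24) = a - 8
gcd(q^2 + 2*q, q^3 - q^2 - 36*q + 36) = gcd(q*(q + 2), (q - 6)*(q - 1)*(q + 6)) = 1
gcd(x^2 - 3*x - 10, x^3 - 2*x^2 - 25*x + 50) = x - 5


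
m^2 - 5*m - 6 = (m - 6)*(m + 1)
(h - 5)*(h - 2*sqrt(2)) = h^2 - 5*h - 2*sqrt(2)*h + 10*sqrt(2)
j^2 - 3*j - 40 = (j - 8)*(j + 5)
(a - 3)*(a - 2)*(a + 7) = a^3 + 2*a^2 - 29*a + 42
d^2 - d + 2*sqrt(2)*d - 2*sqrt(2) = (d - 1)*(d + 2*sqrt(2))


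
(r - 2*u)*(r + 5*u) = r^2 + 3*r*u - 10*u^2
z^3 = z^3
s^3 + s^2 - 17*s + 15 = (s - 3)*(s - 1)*(s + 5)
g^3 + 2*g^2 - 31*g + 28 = (g - 4)*(g - 1)*(g + 7)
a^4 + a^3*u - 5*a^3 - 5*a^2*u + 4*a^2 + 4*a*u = a*(a - 4)*(a - 1)*(a + u)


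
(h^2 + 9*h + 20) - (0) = h^2 + 9*h + 20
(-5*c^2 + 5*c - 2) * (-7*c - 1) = 35*c^3 - 30*c^2 + 9*c + 2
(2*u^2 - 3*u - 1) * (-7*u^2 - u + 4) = -14*u^4 + 19*u^3 + 18*u^2 - 11*u - 4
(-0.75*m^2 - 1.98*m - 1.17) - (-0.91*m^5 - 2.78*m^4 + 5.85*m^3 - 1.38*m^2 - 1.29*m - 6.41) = 0.91*m^5 + 2.78*m^4 - 5.85*m^3 + 0.63*m^2 - 0.69*m + 5.24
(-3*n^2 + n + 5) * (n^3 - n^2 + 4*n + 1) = -3*n^5 + 4*n^4 - 8*n^3 - 4*n^2 + 21*n + 5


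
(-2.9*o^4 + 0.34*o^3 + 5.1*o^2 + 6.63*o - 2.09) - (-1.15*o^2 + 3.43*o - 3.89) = -2.9*o^4 + 0.34*o^3 + 6.25*o^2 + 3.2*o + 1.8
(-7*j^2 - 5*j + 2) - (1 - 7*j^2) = 1 - 5*j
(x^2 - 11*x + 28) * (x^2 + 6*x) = x^4 - 5*x^3 - 38*x^2 + 168*x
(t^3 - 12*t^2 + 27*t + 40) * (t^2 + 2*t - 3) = t^5 - 10*t^4 + 130*t^2 - t - 120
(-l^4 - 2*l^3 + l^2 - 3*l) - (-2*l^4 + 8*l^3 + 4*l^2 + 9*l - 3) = l^4 - 10*l^3 - 3*l^2 - 12*l + 3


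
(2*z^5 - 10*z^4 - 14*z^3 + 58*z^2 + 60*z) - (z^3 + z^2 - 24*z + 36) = 2*z^5 - 10*z^4 - 15*z^3 + 57*z^2 + 84*z - 36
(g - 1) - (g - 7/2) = 5/2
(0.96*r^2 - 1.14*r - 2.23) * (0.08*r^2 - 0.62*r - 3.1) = 0.0768*r^4 - 0.6864*r^3 - 2.4476*r^2 + 4.9166*r + 6.913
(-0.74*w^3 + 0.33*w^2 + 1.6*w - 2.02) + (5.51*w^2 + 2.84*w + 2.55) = -0.74*w^3 + 5.84*w^2 + 4.44*w + 0.53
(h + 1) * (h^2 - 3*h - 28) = h^3 - 2*h^2 - 31*h - 28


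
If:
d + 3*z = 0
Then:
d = -3*z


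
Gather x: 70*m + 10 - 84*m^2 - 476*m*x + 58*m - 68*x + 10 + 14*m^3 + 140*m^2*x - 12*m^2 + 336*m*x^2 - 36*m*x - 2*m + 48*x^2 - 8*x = 14*m^3 - 96*m^2 + 126*m + x^2*(336*m + 48) + x*(140*m^2 - 512*m - 76) + 20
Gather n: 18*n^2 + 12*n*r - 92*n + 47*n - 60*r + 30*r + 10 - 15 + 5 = 18*n^2 + n*(12*r - 45) - 30*r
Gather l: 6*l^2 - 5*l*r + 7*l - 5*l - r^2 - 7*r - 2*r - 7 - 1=6*l^2 + l*(2 - 5*r) - r^2 - 9*r - 8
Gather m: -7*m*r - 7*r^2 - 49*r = -7*m*r - 7*r^2 - 49*r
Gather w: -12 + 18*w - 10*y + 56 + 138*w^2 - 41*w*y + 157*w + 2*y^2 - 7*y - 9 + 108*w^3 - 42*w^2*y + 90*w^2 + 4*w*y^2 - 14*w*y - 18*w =108*w^3 + w^2*(228 - 42*y) + w*(4*y^2 - 55*y + 157) + 2*y^2 - 17*y + 35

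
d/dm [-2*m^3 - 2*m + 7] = -6*m^2 - 2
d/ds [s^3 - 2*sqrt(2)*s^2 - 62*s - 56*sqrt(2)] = 3*s^2 - 4*sqrt(2)*s - 62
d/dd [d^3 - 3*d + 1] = 3*d^2 - 3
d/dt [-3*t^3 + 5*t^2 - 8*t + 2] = -9*t^2 + 10*t - 8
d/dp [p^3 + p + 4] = 3*p^2 + 1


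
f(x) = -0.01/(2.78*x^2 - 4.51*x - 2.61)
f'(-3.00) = -0.00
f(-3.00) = -0.00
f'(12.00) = 0.00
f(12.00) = -0.00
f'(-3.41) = -0.00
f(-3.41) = -0.00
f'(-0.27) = -0.04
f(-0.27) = 0.01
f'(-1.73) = -0.00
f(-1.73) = -0.00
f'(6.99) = 0.00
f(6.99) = -0.00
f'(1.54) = 0.00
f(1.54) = 0.00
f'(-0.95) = -0.01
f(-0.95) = -0.00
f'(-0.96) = -0.01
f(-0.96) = -0.00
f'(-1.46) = -0.00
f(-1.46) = -0.00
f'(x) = -0.01*(4.51 - 5.56*x)/(2.78*x^2 - 4.51*x - 2.61)^2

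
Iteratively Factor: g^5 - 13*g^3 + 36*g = (g + 2)*(g^4 - 2*g^3 - 9*g^2 + 18*g) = (g - 2)*(g + 2)*(g^3 - 9*g) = (g - 2)*(g + 2)*(g + 3)*(g^2 - 3*g) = (g - 3)*(g - 2)*(g + 2)*(g + 3)*(g)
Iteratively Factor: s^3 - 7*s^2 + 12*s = (s)*(s^2 - 7*s + 12) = s*(s - 3)*(s - 4)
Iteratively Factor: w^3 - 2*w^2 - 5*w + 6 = (w + 2)*(w^2 - 4*w + 3) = (w - 3)*(w + 2)*(w - 1)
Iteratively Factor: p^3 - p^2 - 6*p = (p + 2)*(p^2 - 3*p) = (p - 3)*(p + 2)*(p)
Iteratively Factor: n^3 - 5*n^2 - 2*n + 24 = (n - 3)*(n^2 - 2*n - 8) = (n - 3)*(n + 2)*(n - 4)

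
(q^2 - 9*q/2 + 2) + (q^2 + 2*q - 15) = 2*q^2 - 5*q/2 - 13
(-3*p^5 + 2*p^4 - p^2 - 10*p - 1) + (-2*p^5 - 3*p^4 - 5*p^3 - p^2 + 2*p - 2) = -5*p^5 - p^4 - 5*p^3 - 2*p^2 - 8*p - 3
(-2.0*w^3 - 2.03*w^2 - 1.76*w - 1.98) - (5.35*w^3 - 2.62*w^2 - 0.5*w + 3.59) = -7.35*w^3 + 0.59*w^2 - 1.26*w - 5.57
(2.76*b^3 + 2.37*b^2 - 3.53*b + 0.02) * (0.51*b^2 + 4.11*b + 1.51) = 1.4076*b^5 + 12.5523*b^4 + 12.108*b^3 - 10.9194*b^2 - 5.2481*b + 0.0302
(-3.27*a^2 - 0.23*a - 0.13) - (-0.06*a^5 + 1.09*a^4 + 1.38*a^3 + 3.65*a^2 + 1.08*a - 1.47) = 0.06*a^5 - 1.09*a^4 - 1.38*a^3 - 6.92*a^2 - 1.31*a + 1.34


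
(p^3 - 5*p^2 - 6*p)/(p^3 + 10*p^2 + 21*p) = (p^2 - 5*p - 6)/(p^2 + 10*p + 21)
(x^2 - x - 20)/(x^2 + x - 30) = (x + 4)/(x + 6)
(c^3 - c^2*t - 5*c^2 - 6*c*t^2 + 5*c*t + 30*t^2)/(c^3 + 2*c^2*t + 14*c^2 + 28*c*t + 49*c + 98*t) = (c^2 - 3*c*t - 5*c + 15*t)/(c^2 + 14*c + 49)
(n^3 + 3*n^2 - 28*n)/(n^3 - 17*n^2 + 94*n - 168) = n*(n + 7)/(n^2 - 13*n + 42)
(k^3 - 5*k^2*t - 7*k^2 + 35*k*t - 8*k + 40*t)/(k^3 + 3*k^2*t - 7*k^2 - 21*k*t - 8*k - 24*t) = (k - 5*t)/(k + 3*t)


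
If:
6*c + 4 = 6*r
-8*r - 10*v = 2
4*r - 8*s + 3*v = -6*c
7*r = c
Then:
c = -7/9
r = -1/9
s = -49/72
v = -1/9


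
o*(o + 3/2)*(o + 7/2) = o^3 + 5*o^2 + 21*o/4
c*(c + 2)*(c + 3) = c^3 + 5*c^2 + 6*c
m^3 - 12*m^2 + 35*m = m*(m - 7)*(m - 5)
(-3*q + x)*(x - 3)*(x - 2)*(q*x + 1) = -3*q^2*x^3 + 15*q^2*x^2 - 18*q^2*x + q*x^4 - 5*q*x^3 + 3*q*x^2 + 15*q*x - 18*q + x^3 - 5*x^2 + 6*x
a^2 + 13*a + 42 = (a + 6)*(a + 7)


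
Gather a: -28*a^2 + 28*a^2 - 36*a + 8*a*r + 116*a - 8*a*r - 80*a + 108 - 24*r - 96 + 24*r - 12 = 0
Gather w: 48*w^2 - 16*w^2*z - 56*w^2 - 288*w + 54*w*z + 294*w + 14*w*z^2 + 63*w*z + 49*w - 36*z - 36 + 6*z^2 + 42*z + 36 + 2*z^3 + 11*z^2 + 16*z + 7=w^2*(-16*z - 8) + w*(14*z^2 + 117*z + 55) + 2*z^3 + 17*z^2 + 22*z + 7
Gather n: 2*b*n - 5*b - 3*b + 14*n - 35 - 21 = -8*b + n*(2*b + 14) - 56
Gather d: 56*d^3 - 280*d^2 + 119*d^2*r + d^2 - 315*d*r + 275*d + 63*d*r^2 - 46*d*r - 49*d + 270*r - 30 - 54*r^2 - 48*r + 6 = 56*d^3 + d^2*(119*r - 279) + d*(63*r^2 - 361*r + 226) - 54*r^2 + 222*r - 24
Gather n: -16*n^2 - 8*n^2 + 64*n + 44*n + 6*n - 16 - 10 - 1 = -24*n^2 + 114*n - 27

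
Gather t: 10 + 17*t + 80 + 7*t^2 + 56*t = 7*t^2 + 73*t + 90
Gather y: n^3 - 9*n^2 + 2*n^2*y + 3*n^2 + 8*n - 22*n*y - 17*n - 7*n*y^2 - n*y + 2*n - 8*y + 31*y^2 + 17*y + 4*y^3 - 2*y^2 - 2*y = n^3 - 6*n^2 - 7*n + 4*y^3 + y^2*(29 - 7*n) + y*(2*n^2 - 23*n + 7)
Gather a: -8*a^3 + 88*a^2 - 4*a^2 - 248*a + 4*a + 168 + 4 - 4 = -8*a^3 + 84*a^2 - 244*a + 168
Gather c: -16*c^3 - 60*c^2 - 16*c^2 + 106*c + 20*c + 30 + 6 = -16*c^3 - 76*c^2 + 126*c + 36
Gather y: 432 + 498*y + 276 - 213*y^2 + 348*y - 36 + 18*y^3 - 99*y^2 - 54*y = 18*y^3 - 312*y^2 + 792*y + 672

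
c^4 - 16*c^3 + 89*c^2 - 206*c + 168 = (c - 7)*(c - 4)*(c - 3)*(c - 2)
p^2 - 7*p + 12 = (p - 4)*(p - 3)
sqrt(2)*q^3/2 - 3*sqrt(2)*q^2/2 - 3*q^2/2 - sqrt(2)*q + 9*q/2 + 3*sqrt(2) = (q - 3)*(q - 2*sqrt(2))*(sqrt(2)*q/2 + 1/2)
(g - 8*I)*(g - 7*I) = g^2 - 15*I*g - 56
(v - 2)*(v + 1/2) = v^2 - 3*v/2 - 1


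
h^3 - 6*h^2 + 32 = (h - 4)^2*(h + 2)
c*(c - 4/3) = c^2 - 4*c/3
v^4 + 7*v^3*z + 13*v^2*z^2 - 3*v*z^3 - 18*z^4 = (v - z)*(v + 2*z)*(v + 3*z)^2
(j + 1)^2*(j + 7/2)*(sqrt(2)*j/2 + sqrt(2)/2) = sqrt(2)*j^4/2 + 13*sqrt(2)*j^3/4 + 27*sqrt(2)*j^2/4 + 23*sqrt(2)*j/4 + 7*sqrt(2)/4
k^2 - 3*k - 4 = (k - 4)*(k + 1)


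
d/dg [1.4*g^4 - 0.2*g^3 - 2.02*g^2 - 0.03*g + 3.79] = 5.6*g^3 - 0.6*g^2 - 4.04*g - 0.03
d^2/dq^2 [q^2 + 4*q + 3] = 2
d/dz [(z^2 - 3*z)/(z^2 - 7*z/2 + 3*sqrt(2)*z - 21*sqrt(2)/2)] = 2*(-z*(z - 3)*(4*z - 7 + 6*sqrt(2)) + (2*z - 3)*(2*z^2 - 7*z + 6*sqrt(2)*z - 21*sqrt(2)))/(2*z^2 - 7*z + 6*sqrt(2)*z - 21*sqrt(2))^2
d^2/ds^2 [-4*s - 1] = 0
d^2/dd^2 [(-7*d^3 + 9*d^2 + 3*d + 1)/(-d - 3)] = 2*(7*d^3 + 63*d^2 + 189*d - 73)/(d^3 + 9*d^2 + 27*d + 27)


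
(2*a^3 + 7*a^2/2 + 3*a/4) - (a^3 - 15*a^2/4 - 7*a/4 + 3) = a^3 + 29*a^2/4 + 5*a/2 - 3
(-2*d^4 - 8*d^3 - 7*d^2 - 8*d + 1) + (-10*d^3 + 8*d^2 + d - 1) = -2*d^4 - 18*d^3 + d^2 - 7*d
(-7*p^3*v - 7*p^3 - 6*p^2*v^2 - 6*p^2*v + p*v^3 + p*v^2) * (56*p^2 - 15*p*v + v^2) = -392*p^5*v - 392*p^5 - 231*p^4*v^2 - 231*p^4*v + 139*p^3*v^3 + 139*p^3*v^2 - 21*p^2*v^4 - 21*p^2*v^3 + p*v^5 + p*v^4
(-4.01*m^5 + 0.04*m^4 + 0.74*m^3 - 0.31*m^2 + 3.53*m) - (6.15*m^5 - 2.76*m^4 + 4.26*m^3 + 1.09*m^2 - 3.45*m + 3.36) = -10.16*m^5 + 2.8*m^4 - 3.52*m^3 - 1.4*m^2 + 6.98*m - 3.36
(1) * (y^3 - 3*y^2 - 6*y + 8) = y^3 - 3*y^2 - 6*y + 8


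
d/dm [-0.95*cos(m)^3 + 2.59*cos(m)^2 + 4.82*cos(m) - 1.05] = (2.85*cos(m)^2 - 5.18*cos(m) - 4.82)*sin(m)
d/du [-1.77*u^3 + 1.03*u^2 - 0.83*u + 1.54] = -5.31*u^2 + 2.06*u - 0.83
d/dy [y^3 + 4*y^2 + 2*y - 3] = 3*y^2 + 8*y + 2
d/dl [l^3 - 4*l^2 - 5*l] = 3*l^2 - 8*l - 5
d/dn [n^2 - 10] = 2*n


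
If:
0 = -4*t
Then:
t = 0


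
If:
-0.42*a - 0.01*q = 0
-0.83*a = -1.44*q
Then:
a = 0.00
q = 0.00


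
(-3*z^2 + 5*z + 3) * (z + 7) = -3*z^3 - 16*z^2 + 38*z + 21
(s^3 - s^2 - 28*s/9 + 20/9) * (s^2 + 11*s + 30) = s^5 + 10*s^4 + 143*s^3/9 - 62*s^2 - 620*s/9 + 200/3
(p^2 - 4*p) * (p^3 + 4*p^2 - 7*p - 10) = p^5 - 23*p^3 + 18*p^2 + 40*p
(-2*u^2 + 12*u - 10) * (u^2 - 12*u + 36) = -2*u^4 + 36*u^3 - 226*u^2 + 552*u - 360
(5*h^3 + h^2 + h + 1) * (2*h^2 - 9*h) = 10*h^5 - 43*h^4 - 7*h^3 - 7*h^2 - 9*h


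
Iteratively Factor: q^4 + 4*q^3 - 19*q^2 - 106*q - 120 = (q + 2)*(q^3 + 2*q^2 - 23*q - 60) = (q + 2)*(q + 3)*(q^2 - q - 20) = (q - 5)*(q + 2)*(q + 3)*(q + 4)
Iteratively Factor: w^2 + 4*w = (w)*(w + 4)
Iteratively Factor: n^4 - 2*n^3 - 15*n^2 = (n + 3)*(n^3 - 5*n^2) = (n - 5)*(n + 3)*(n^2) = n*(n - 5)*(n + 3)*(n)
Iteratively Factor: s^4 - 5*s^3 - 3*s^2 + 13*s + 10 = (s - 5)*(s^3 - 3*s - 2) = (s - 5)*(s + 1)*(s^2 - s - 2) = (s - 5)*(s + 1)^2*(s - 2)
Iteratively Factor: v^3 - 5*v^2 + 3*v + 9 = (v + 1)*(v^2 - 6*v + 9) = (v - 3)*(v + 1)*(v - 3)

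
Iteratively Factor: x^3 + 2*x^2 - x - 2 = (x + 1)*(x^2 + x - 2) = (x - 1)*(x + 1)*(x + 2)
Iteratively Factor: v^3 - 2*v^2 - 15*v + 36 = (v - 3)*(v^2 + v - 12) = (v - 3)^2*(v + 4)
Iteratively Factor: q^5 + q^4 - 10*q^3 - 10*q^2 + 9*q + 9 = (q + 1)*(q^4 - 10*q^2 + 9) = (q - 3)*(q + 1)*(q^3 + 3*q^2 - q - 3) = (q - 3)*(q + 1)^2*(q^2 + 2*q - 3) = (q - 3)*(q - 1)*(q + 1)^2*(q + 3)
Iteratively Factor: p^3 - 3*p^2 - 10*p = (p + 2)*(p^2 - 5*p) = p*(p + 2)*(p - 5)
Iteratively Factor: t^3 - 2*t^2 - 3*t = (t + 1)*(t^2 - 3*t) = (t - 3)*(t + 1)*(t)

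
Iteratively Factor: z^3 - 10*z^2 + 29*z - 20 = (z - 5)*(z^2 - 5*z + 4) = (z - 5)*(z - 1)*(z - 4)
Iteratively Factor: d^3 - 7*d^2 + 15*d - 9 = (d - 3)*(d^2 - 4*d + 3) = (d - 3)^2*(d - 1)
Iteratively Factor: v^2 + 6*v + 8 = (v + 4)*(v + 2)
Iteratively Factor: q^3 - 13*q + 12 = (q + 4)*(q^2 - 4*q + 3) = (q - 3)*(q + 4)*(q - 1)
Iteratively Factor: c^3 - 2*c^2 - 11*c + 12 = (c - 4)*(c^2 + 2*c - 3) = (c - 4)*(c + 3)*(c - 1)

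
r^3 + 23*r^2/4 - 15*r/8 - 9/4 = (r - 3/4)*(r + 1/2)*(r + 6)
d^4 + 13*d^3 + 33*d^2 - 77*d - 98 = (d - 2)*(d + 1)*(d + 7)^2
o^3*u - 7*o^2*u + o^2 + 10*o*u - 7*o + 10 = (o - 5)*(o - 2)*(o*u + 1)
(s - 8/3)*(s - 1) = s^2 - 11*s/3 + 8/3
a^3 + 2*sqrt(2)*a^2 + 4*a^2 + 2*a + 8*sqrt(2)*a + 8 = (a + 4)*(a + sqrt(2))^2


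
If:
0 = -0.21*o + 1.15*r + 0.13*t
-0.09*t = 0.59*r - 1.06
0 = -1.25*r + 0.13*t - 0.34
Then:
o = 8.09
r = 0.57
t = 8.06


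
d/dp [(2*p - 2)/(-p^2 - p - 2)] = 2*(-p^2 - p + (p - 1)*(2*p + 1) - 2)/(p^2 + p + 2)^2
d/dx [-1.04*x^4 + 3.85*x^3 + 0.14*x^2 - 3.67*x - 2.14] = -4.16*x^3 + 11.55*x^2 + 0.28*x - 3.67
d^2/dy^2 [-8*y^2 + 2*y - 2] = -16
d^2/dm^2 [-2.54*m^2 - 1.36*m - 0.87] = -5.08000000000000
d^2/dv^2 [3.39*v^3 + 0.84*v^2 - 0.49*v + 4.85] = 20.34*v + 1.68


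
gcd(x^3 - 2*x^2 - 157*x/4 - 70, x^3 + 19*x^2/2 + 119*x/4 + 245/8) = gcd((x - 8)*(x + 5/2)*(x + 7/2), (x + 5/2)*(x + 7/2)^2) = x^2 + 6*x + 35/4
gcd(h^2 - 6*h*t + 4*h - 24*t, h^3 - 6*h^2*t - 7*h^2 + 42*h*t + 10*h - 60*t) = -h + 6*t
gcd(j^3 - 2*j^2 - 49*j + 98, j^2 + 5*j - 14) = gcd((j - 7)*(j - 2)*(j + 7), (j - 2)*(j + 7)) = j^2 + 5*j - 14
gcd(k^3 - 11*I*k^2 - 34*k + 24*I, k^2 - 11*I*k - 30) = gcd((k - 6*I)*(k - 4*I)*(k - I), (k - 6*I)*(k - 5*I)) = k - 6*I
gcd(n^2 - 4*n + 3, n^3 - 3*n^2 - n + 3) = n^2 - 4*n + 3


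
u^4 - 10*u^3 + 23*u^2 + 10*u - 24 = (u - 6)*(u - 4)*(u - 1)*(u + 1)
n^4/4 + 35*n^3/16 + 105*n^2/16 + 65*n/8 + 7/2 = (n/4 + 1)*(n + 1)*(n + 7/4)*(n + 2)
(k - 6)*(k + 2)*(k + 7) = k^3 + 3*k^2 - 40*k - 84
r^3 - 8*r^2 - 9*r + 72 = (r - 8)*(r - 3)*(r + 3)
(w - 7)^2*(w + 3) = w^3 - 11*w^2 + 7*w + 147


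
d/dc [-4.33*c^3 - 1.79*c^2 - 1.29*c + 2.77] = -12.99*c^2 - 3.58*c - 1.29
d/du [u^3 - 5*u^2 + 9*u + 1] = 3*u^2 - 10*u + 9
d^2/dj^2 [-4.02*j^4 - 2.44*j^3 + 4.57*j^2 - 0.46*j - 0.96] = -48.24*j^2 - 14.64*j + 9.14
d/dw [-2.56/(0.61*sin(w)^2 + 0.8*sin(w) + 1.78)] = (3.1232*sin(w) + 2.048)*cos(w)/(0.61*sin(w)^2 + 0.8*sin(w) + 1.78)^2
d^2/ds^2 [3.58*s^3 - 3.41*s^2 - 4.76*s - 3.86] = 21.48*s - 6.82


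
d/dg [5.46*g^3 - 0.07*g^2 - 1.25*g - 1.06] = 16.38*g^2 - 0.14*g - 1.25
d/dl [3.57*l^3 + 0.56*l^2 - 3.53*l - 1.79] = 10.71*l^2 + 1.12*l - 3.53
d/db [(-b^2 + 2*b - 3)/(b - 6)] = (-b^2 + 12*b - 9)/(b^2 - 12*b + 36)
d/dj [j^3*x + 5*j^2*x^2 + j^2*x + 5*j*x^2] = x*(3*j^2 + 10*j*x + 2*j + 5*x)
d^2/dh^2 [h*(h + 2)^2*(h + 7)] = 12*h^2 + 66*h + 64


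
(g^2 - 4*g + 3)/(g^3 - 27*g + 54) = (g - 1)/(g^2 + 3*g - 18)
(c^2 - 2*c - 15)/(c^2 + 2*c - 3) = (c - 5)/(c - 1)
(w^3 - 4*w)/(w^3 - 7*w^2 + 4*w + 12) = w*(w + 2)/(w^2 - 5*w - 6)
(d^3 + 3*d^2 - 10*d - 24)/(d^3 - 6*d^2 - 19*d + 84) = (d + 2)/(d - 7)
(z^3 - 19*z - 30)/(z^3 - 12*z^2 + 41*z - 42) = (z^3 - 19*z - 30)/(z^3 - 12*z^2 + 41*z - 42)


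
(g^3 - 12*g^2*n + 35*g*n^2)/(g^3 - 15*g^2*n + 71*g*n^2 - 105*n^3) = g/(g - 3*n)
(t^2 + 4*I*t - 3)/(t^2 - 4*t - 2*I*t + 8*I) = (t^2 + 4*I*t - 3)/(t^2 - 4*t - 2*I*t + 8*I)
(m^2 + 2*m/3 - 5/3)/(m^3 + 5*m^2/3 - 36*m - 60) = (m - 1)/(m^2 - 36)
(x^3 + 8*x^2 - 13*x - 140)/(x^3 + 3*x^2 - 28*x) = (x + 5)/x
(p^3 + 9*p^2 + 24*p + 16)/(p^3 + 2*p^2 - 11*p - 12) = (p + 4)/(p - 3)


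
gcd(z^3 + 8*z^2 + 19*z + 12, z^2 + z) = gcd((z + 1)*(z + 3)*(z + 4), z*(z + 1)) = z + 1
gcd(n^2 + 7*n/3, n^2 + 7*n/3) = n^2 + 7*n/3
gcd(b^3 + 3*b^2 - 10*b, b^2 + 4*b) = b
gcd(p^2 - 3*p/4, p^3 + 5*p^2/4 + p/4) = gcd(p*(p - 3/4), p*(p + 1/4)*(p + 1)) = p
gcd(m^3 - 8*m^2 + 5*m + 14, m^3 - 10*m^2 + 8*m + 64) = 1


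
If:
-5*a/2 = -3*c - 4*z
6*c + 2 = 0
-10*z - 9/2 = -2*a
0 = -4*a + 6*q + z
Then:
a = -28/17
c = -1/3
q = -395/408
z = -53/68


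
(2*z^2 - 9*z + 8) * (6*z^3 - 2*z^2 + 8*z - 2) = 12*z^5 - 58*z^4 + 82*z^3 - 92*z^2 + 82*z - 16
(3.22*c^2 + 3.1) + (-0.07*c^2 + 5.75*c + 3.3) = 3.15*c^2 + 5.75*c + 6.4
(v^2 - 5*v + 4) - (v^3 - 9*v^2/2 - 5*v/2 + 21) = -v^3 + 11*v^2/2 - 5*v/2 - 17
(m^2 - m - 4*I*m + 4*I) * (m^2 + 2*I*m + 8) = m^4 - m^3 - 2*I*m^3 + 16*m^2 + 2*I*m^2 - 16*m - 32*I*m + 32*I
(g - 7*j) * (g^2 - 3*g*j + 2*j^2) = g^3 - 10*g^2*j + 23*g*j^2 - 14*j^3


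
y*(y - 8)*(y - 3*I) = y^3 - 8*y^2 - 3*I*y^2 + 24*I*y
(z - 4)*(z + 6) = z^2 + 2*z - 24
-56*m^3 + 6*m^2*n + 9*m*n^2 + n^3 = (-2*m + n)*(4*m + n)*(7*m + n)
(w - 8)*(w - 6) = w^2 - 14*w + 48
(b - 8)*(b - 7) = b^2 - 15*b + 56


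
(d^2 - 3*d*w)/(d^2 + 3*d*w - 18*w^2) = d/(d + 6*w)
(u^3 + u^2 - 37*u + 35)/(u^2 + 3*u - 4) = (u^2 + 2*u - 35)/(u + 4)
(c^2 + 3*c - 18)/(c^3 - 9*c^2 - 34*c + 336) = (c - 3)/(c^2 - 15*c + 56)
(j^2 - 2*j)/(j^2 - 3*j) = (j - 2)/(j - 3)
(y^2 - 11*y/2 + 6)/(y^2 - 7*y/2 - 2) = (2*y - 3)/(2*y + 1)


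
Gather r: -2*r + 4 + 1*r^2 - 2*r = r^2 - 4*r + 4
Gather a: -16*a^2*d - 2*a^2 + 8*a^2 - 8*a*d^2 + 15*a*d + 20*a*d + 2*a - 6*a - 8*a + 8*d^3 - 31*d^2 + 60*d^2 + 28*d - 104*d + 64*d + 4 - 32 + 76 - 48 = a^2*(6 - 16*d) + a*(-8*d^2 + 35*d - 12) + 8*d^3 + 29*d^2 - 12*d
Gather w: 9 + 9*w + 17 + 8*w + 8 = 17*w + 34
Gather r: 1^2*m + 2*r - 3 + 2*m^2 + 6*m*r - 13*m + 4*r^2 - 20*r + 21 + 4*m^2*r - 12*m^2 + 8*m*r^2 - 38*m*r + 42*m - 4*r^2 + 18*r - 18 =-10*m^2 + 8*m*r^2 + 30*m + r*(4*m^2 - 32*m)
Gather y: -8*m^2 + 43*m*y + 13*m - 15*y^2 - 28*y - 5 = -8*m^2 + 13*m - 15*y^2 + y*(43*m - 28) - 5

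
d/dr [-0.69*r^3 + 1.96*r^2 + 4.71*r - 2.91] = -2.07*r^2 + 3.92*r + 4.71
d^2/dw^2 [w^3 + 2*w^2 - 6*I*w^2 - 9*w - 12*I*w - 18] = 6*w + 4 - 12*I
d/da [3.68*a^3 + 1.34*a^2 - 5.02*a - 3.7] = 11.04*a^2 + 2.68*a - 5.02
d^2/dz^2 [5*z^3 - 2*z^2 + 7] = 30*z - 4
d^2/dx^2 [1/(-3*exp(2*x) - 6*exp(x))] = 2*(-4*(exp(x) + 1)^2 + (exp(x) + 2)*(2*exp(x) + 1))*exp(-x)/(3*(exp(x) + 2)^3)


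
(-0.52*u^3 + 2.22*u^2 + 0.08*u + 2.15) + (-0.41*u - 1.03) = -0.52*u^3 + 2.22*u^2 - 0.33*u + 1.12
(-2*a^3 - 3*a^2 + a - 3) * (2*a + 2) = -4*a^4 - 10*a^3 - 4*a^2 - 4*a - 6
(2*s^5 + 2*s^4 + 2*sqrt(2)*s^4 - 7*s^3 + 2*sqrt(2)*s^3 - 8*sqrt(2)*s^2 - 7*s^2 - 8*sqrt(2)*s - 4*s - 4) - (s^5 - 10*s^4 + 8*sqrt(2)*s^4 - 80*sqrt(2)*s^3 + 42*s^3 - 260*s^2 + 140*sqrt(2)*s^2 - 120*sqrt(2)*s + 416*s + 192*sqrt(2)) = s^5 - 6*sqrt(2)*s^4 + 12*s^4 - 49*s^3 + 82*sqrt(2)*s^3 - 148*sqrt(2)*s^2 + 253*s^2 - 420*s + 112*sqrt(2)*s - 192*sqrt(2) - 4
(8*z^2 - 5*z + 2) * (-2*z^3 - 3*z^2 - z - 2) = -16*z^5 - 14*z^4 + 3*z^3 - 17*z^2 + 8*z - 4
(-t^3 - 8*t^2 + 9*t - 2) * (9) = -9*t^3 - 72*t^2 + 81*t - 18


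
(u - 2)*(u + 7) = u^2 + 5*u - 14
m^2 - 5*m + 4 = (m - 4)*(m - 1)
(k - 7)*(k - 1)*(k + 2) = k^3 - 6*k^2 - 9*k + 14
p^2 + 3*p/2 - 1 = (p - 1/2)*(p + 2)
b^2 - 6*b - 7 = (b - 7)*(b + 1)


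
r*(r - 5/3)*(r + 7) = r^3 + 16*r^2/3 - 35*r/3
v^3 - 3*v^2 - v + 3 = (v - 3)*(v - 1)*(v + 1)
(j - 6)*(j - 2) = j^2 - 8*j + 12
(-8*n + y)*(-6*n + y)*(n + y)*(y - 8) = 48*n^3*y - 384*n^3 + 34*n^2*y^2 - 272*n^2*y - 13*n*y^3 + 104*n*y^2 + y^4 - 8*y^3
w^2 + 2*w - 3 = (w - 1)*(w + 3)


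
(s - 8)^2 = s^2 - 16*s + 64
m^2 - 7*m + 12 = (m - 4)*(m - 3)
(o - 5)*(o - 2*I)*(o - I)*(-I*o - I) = -I*o^4 - 3*o^3 + 4*I*o^3 + 12*o^2 + 7*I*o^2 + 15*o - 8*I*o - 10*I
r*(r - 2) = r^2 - 2*r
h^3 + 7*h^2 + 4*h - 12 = (h - 1)*(h + 2)*(h + 6)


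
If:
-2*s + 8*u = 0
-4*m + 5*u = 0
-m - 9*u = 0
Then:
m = 0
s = 0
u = 0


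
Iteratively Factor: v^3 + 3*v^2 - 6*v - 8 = (v - 2)*(v^2 + 5*v + 4) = (v - 2)*(v + 1)*(v + 4)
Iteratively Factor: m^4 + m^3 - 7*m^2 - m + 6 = (m - 2)*(m^3 + 3*m^2 - m - 3) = (m - 2)*(m + 3)*(m^2 - 1) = (m - 2)*(m - 1)*(m + 3)*(m + 1)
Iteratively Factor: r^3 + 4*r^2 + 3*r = (r)*(r^2 + 4*r + 3) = r*(r + 1)*(r + 3)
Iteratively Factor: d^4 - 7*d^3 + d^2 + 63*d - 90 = (d - 5)*(d^3 - 2*d^2 - 9*d + 18) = (d - 5)*(d - 2)*(d^2 - 9) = (d - 5)*(d - 3)*(d - 2)*(d + 3)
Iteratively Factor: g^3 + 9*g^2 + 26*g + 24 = (g + 2)*(g^2 + 7*g + 12) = (g + 2)*(g + 4)*(g + 3)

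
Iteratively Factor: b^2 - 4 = (b + 2)*(b - 2)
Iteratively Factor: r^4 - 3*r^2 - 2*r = (r)*(r^3 - 3*r - 2) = r*(r + 1)*(r^2 - r - 2) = r*(r - 2)*(r + 1)*(r + 1)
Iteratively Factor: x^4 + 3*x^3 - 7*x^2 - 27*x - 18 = (x + 3)*(x^3 - 7*x - 6) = (x - 3)*(x + 3)*(x^2 + 3*x + 2) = (x - 3)*(x + 2)*(x + 3)*(x + 1)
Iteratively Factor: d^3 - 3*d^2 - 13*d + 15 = (d - 1)*(d^2 - 2*d - 15) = (d - 5)*(d - 1)*(d + 3)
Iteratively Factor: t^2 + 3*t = (t + 3)*(t)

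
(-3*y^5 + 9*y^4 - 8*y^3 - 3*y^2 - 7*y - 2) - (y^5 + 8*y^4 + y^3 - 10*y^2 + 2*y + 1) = -4*y^5 + y^4 - 9*y^3 + 7*y^2 - 9*y - 3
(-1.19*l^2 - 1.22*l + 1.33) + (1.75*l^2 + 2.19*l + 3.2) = 0.56*l^2 + 0.97*l + 4.53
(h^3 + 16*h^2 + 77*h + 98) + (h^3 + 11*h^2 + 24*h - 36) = 2*h^3 + 27*h^2 + 101*h + 62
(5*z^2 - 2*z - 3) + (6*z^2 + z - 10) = 11*z^2 - z - 13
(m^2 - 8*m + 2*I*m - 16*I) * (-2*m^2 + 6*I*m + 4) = -2*m^4 + 16*m^3 + 2*I*m^3 - 8*m^2 - 16*I*m^2 + 64*m + 8*I*m - 64*I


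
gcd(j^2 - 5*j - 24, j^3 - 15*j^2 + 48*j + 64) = j - 8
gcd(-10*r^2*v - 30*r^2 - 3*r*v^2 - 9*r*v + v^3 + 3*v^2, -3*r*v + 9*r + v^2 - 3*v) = 1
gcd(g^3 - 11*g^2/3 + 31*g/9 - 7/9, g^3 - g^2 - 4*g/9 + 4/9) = g - 1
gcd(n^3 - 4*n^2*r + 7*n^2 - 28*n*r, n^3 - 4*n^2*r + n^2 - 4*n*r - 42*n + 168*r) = -n^2 + 4*n*r - 7*n + 28*r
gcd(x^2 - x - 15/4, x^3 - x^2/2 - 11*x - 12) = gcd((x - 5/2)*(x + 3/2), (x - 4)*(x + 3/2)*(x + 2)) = x + 3/2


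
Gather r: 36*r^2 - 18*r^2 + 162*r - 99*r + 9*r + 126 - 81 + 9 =18*r^2 + 72*r + 54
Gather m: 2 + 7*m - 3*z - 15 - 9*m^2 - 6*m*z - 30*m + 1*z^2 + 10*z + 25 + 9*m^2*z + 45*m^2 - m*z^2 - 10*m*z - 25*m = m^2*(9*z + 36) + m*(-z^2 - 16*z - 48) + z^2 + 7*z + 12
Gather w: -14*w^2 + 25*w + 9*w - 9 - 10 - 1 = -14*w^2 + 34*w - 20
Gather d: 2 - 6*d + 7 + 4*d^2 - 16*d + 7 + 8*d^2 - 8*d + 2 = 12*d^2 - 30*d + 18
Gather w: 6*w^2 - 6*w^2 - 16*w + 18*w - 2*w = 0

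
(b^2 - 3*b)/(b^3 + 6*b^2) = (b - 3)/(b*(b + 6))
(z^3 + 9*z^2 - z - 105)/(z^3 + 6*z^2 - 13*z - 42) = (z + 5)/(z + 2)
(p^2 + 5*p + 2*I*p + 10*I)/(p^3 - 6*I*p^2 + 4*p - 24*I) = (p + 5)/(p^2 - 8*I*p - 12)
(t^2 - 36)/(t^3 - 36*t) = 1/t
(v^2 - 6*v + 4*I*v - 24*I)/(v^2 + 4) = (v^2 + v*(-6 + 4*I) - 24*I)/(v^2 + 4)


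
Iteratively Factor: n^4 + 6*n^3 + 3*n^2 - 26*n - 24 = (n + 4)*(n^3 + 2*n^2 - 5*n - 6) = (n + 3)*(n + 4)*(n^2 - n - 2) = (n - 2)*(n + 3)*(n + 4)*(n + 1)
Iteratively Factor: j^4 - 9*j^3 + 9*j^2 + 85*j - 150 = (j - 5)*(j^3 - 4*j^2 - 11*j + 30) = (j - 5)^2*(j^2 + j - 6) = (j - 5)^2*(j + 3)*(j - 2)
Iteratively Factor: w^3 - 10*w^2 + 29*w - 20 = (w - 5)*(w^2 - 5*w + 4) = (w - 5)*(w - 4)*(w - 1)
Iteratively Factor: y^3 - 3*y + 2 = (y + 2)*(y^2 - 2*y + 1) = (y - 1)*(y + 2)*(y - 1)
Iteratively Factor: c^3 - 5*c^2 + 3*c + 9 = (c - 3)*(c^2 - 2*c - 3) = (c - 3)^2*(c + 1)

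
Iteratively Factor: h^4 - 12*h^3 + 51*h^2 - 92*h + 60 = (h - 2)*(h^3 - 10*h^2 + 31*h - 30) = (h - 2)^2*(h^2 - 8*h + 15) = (h - 3)*(h - 2)^2*(h - 5)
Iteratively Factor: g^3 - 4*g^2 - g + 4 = (g - 1)*(g^2 - 3*g - 4) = (g - 4)*(g - 1)*(g + 1)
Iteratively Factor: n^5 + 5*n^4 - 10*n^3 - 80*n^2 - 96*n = (n - 4)*(n^4 + 9*n^3 + 26*n^2 + 24*n) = n*(n - 4)*(n^3 + 9*n^2 + 26*n + 24) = n*(n - 4)*(n + 4)*(n^2 + 5*n + 6) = n*(n - 4)*(n + 2)*(n + 4)*(n + 3)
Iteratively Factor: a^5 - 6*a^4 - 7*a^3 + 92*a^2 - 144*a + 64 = (a - 4)*(a^4 - 2*a^3 - 15*a^2 + 32*a - 16) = (a - 4)*(a - 1)*(a^3 - a^2 - 16*a + 16) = (a - 4)*(a - 1)^2*(a^2 - 16) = (a - 4)^2*(a - 1)^2*(a + 4)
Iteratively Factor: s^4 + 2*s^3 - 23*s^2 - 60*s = (s - 5)*(s^3 + 7*s^2 + 12*s) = s*(s - 5)*(s^2 + 7*s + 12) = s*(s - 5)*(s + 3)*(s + 4)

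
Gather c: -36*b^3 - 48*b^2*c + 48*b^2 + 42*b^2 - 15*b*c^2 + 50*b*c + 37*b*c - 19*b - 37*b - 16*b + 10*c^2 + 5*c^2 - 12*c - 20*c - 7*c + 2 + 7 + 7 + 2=-36*b^3 + 90*b^2 - 72*b + c^2*(15 - 15*b) + c*(-48*b^2 + 87*b - 39) + 18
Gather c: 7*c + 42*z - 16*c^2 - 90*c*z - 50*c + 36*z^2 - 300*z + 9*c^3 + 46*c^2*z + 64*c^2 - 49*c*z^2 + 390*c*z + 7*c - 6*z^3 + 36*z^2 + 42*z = 9*c^3 + c^2*(46*z + 48) + c*(-49*z^2 + 300*z - 36) - 6*z^3 + 72*z^2 - 216*z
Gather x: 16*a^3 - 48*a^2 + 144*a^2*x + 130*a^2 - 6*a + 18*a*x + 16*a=16*a^3 + 82*a^2 + 10*a + x*(144*a^2 + 18*a)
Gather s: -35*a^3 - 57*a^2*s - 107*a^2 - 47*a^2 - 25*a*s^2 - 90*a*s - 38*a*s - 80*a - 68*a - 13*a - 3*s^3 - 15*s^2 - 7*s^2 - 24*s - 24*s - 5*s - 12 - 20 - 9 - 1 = -35*a^3 - 154*a^2 - 161*a - 3*s^3 + s^2*(-25*a - 22) + s*(-57*a^2 - 128*a - 53) - 42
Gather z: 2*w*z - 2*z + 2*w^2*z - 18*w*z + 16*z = z*(2*w^2 - 16*w + 14)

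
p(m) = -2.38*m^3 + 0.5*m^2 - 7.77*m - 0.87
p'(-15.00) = -1629.27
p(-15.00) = 8260.68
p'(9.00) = -577.11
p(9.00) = -1765.32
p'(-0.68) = -11.75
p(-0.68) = 5.39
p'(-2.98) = -74.16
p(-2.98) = 89.71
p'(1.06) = -14.73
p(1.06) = -11.38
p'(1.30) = -18.54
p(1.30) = -15.35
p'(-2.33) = -48.86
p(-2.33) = 50.05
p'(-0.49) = -9.97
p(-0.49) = 3.34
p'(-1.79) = -32.44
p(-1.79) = 28.29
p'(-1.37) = -22.54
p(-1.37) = 16.83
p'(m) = -7.14*m^2 + 1.0*m - 7.77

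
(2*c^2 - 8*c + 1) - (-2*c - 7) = 2*c^2 - 6*c + 8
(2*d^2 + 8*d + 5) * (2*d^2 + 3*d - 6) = 4*d^4 + 22*d^3 + 22*d^2 - 33*d - 30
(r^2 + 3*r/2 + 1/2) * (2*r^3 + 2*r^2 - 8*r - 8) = 2*r^5 + 5*r^4 - 4*r^3 - 19*r^2 - 16*r - 4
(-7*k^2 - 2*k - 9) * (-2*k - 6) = 14*k^3 + 46*k^2 + 30*k + 54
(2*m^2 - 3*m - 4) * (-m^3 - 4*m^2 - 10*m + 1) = -2*m^5 - 5*m^4 - 4*m^3 + 48*m^2 + 37*m - 4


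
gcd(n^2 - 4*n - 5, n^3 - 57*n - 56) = n + 1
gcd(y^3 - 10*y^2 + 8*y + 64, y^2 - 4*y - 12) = y + 2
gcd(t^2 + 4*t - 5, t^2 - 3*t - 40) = t + 5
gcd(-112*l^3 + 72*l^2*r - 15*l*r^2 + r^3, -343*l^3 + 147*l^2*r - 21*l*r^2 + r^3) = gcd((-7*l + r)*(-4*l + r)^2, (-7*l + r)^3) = -7*l + r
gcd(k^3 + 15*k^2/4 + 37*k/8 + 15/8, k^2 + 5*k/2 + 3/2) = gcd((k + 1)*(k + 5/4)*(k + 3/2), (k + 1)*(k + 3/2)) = k^2 + 5*k/2 + 3/2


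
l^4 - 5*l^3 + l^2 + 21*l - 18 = (l - 3)^2*(l - 1)*(l + 2)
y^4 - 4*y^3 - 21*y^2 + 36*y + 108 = (y - 6)*(y - 3)*(y + 2)*(y + 3)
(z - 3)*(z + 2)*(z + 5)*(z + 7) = z^4 + 11*z^3 + 17*z^2 - 107*z - 210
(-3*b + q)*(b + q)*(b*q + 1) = -3*b^3*q - 2*b^2*q^2 - 3*b^2 + b*q^3 - 2*b*q + q^2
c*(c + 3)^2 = c^3 + 6*c^2 + 9*c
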